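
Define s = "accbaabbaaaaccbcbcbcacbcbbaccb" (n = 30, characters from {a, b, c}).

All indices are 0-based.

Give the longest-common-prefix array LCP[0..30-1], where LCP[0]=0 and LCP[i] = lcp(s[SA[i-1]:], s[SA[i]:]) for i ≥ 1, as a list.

rank | idx | suffix
   0 |   8 | aaaaccbcbcbcacbcbbaccb
   1 |   9 | aaaccbcbcbcacbcbbaccb
   2 |   4 | aabbaaaaccbcbcbcacbcbbaccb
   3 |  10 | aaccbcbcbcacbcbbaccb
   4 |   5 | abbaaaaccbcbcbcacbcbbaccb
   5 |  20 | acbcbbaccb
   6 |  26 | accb
   7 |   0 | accbaabbaaaaccbcbcbcacbcbbaccb
   8 |  11 | accbcbcbcacbcbbaccb
   9 |  29 | b
  10 |   7 | baaaaccbcbcbcacbcbbaccb
  11 |   3 | baabbaaaaccbcbcbcacbcbbaccb
  12 |  25 | baccb
  13 |   6 | bbaaaaccbcbcbcacbcbbaccb
  14 |  24 | bbaccb
  15 |  18 | bcacbcbbaccb
  16 |  22 | bcbbaccb
  17 |  16 | bcbcacbcbbaccb
  18 |  14 | bcbcbcacbcbbaccb
  19 |  19 | cacbcbbaccb
  20 |  28 | cb
  21 |   2 | cbaabbaaaaccbcbcbcacbcbbaccb
  22 |  23 | cbbaccb
  23 |  17 | cbcacbcbbaccb
  24 |  21 | cbcbbaccb
  25 |  15 | cbcbcacbcbbaccb
  26 |  13 | cbcbcbcacbcbbaccb
  27 |  27 | ccb
  28 |   1 | ccbaabbaaaaccbcbcbcacbcbbaccb
  29 |  12 | ccbcbcbcacbcbbaccb

SA = [8, 9, 4, 10, 5, 20, 26, 0, 11, 29, 7, 3, 25, 6, 24, 18, 22, 16, 14, 19, 28, 2, 23, 17, 21, 15, 13, 27, 1, 12]
rank  pair      lcp
   1  s[8:],s[9:]  3  'aaa'
   2  s[9:],s[4:]  2  'aa'
   3  s[4:],s[10:]  2  'aa'
   4  s[10:],s[5:]  1  'a'
   5  s[5:],s[20:]  1  'a'
   6  s[20:],s[26:]  2  'ac'
   7  s[26:],s[0:]  4  'accb'
   8  s[0:],s[11:]  4  'accb'
   9  s[11:],s[29:]  0  ''
  10  s[29:],s[7:]  1  'b'
  11  s[7:],s[3:]  3  'baa'
  12  s[3:],s[25:]  2  'ba'
  13  s[25:],s[6:]  1  'b'
  14  s[6:],s[24:]  3  'bba'
  15  s[24:],s[18:]  1  'b'
  16  s[18:],s[22:]  2  'bc'
  17  s[22:],s[16:]  3  'bcb'
  18  s[16:],s[14:]  4  'bcbc'
  19  s[14:],s[19:]  0  ''
  20  s[19:],s[28:]  1  'c'
  21  s[28:],s[2:]  2  'cb'
  22  s[2:],s[23:]  2  'cb'
  23  s[23:],s[17:]  2  'cb'
  24  s[17:],s[21:]  3  'cbc'
  25  s[21:],s[15:]  4  'cbcb'
  26  s[15:],s[13:]  5  'cbcbc'
  27  s[13:],s[27:]  1  'c'
  28  s[27:],s[1:]  3  'ccb'
  29  s[1:],s[12:]  3  'ccb'

[0, 3, 2, 2, 1, 1, 2, 4, 4, 0, 1, 3, 2, 1, 3, 1, 2, 3, 4, 0, 1, 2, 2, 2, 3, 4, 5, 1, 3, 3]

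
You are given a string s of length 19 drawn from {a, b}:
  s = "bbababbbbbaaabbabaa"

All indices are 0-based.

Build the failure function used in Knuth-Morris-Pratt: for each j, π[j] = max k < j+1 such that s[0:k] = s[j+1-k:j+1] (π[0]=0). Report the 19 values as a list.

π[0] = 0
j=1 s[j]='b': π[1]=1 (border 'b')
j=2 s[j]='a': k: 1→0; π[2]=0 (border '')
j=3 s[j]='b': π[3]=1 (border 'b')
j=4 s[j]='a': k: 1→0; π[4]=0 (border '')
j=5 s[j]='b': π[5]=1 (border 'b')
j=6 s[j]='b': π[6]=2 (border 'bb')
j=7 s[j]='b': k: 2→1; π[7]=2 (border 'bb')
j=8 s[j]='b': k: 2→1; π[8]=2 (border 'bb')
j=9 s[j]='b': k: 2→1; π[9]=2 (border 'bb')
j=10 s[j]='a': π[10]=3 (border 'bba')
j=11 s[j]='a': k: 3→0; π[11]=0 (border '')
j=12 s[j]='a': π[12]=0 (border '')
j=13 s[j]='b': π[13]=1 (border 'b')
j=14 s[j]='b': π[14]=2 (border 'bb')
j=15 s[j]='a': π[15]=3 (border 'bba')
j=16 s[j]='b': π[16]=4 (border 'bbab')
j=17 s[j]='a': π[17]=5 (border 'bbaba')
j=18 s[j]='a': k: 5→0; π[18]=0 (border '')

[0, 1, 0, 1, 0, 1, 2, 2, 2, 2, 3, 0, 0, 1, 2, 3, 4, 5, 0]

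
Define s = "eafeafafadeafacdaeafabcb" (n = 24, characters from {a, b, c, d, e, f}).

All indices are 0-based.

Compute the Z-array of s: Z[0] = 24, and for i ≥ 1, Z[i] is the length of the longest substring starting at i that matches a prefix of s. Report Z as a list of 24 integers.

[24, 0, 0, 3, 0, 0, 0, 0, 0, 0, 3, 0, 0, 0, 0, 0, 0, 3, 0, 0, 0, 0, 0, 0]

Z[0]=24
i=1: i≥r, start 0; Z[1]=0
i=2: i≥r, start 0; Z[2]=0
i=3: i≥r, start 0; Z[3]=3 extend→box=[3,6)
i=4: min(r-i=2, Z[1]=0)=0; Z[4]=0
i=5: min(r-i=1, Z[2]=0)=0; Z[5]=0
i=6: i≥r, start 0; Z[6]=0
i=7: i≥r, start 0; Z[7]=0
i=8: i≥r, start 0; Z[8]=0
i=9: i≥r, start 0; Z[9]=0
i=10: i≥r, start 0; Z[10]=3 extend→box=[10,13)
i=11: min(r-i=2, Z[1]=0)=0; Z[11]=0
i=12: min(r-i=1, Z[2]=0)=0; Z[12]=0
i=13: i≥r, start 0; Z[13]=0
i=14: i≥r, start 0; Z[14]=0
i=15: i≥r, start 0; Z[15]=0
i=16: i≥r, start 0; Z[16]=0
i=17: i≥r, start 0; Z[17]=3 extend→box=[17,20)
i=18: min(r-i=2, Z[1]=0)=0; Z[18]=0
i=19: min(r-i=1, Z[2]=0)=0; Z[19]=0
i=20: i≥r, start 0; Z[20]=0
i=21: i≥r, start 0; Z[21]=0
i=22: i≥r, start 0; Z[22]=0
i=23: i≥r, start 0; Z[23]=0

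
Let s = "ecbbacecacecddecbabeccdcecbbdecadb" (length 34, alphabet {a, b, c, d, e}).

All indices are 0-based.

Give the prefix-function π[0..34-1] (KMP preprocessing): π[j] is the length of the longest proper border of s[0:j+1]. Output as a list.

[0, 0, 0, 0, 0, 0, 1, 2, 0, 0, 1, 2, 0, 0, 1, 2, 3, 0, 0, 1, 2, 0, 0, 0, 1, 2, 3, 4, 0, 1, 2, 0, 0, 0]

π[0] = 0
j=1 s[j]='c': π[1]=0 (border '')
j=2 s[j]='b': π[2]=0 (border '')
j=3 s[j]='b': π[3]=0 (border '')
j=4 s[j]='a': π[4]=0 (border '')
j=5 s[j]='c': π[5]=0 (border '')
j=6 s[j]='e': π[6]=1 (border 'e')
j=7 s[j]='c': π[7]=2 (border 'ec')
j=8 s[j]='a': k: 2→0; π[8]=0 (border '')
j=9 s[j]='c': π[9]=0 (border '')
j=10 s[j]='e': π[10]=1 (border 'e')
j=11 s[j]='c': π[11]=2 (border 'ec')
j=12 s[j]='d': k: 2→0; π[12]=0 (border '')
j=13 s[j]='d': π[13]=0 (border '')
j=14 s[j]='e': π[14]=1 (border 'e')
j=15 s[j]='c': π[15]=2 (border 'ec')
j=16 s[j]='b': π[16]=3 (border 'ecb')
j=17 s[j]='a': k: 3→0; π[17]=0 (border '')
j=18 s[j]='b': π[18]=0 (border '')
j=19 s[j]='e': π[19]=1 (border 'e')
j=20 s[j]='c': π[20]=2 (border 'ec')
j=21 s[j]='c': k: 2→0; π[21]=0 (border '')
j=22 s[j]='d': π[22]=0 (border '')
j=23 s[j]='c': π[23]=0 (border '')
j=24 s[j]='e': π[24]=1 (border 'e')
j=25 s[j]='c': π[25]=2 (border 'ec')
j=26 s[j]='b': π[26]=3 (border 'ecb')
j=27 s[j]='b': π[27]=4 (border 'ecbb')
j=28 s[j]='d': k: 4→0; π[28]=0 (border '')
j=29 s[j]='e': π[29]=1 (border 'e')
j=30 s[j]='c': π[30]=2 (border 'ec')
j=31 s[j]='a': k: 2→0; π[31]=0 (border '')
j=32 s[j]='d': π[32]=0 (border '')
j=33 s[j]='b': π[33]=0 (border '')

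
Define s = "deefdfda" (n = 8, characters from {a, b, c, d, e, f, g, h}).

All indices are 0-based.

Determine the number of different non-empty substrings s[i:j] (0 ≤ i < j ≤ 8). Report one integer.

rank | idx | suffix
   0 |   7 | a
   1 |   6 | da
   2 |   0 | deefdfda
   3 |   4 | dfda
   4 |   1 | eefdfda
   5 |   2 | efdfda
   6 |   5 | fda
   7 |   3 | fdfda

SA = [7, 6, 0, 4, 1, 2, 5, 3]
rank  pair      lcp
   1  s[7:],s[6:]  0  ''
   2  s[6:],s[0:]  1  'd'
   3  s[0:],s[4:]  1  'd'
   4  s[4:],s[1:]  0  ''
   5  s[1:],s[2:]  1  'e'
   6  s[2:],s[5:]  0  ''
   7  s[5:],s[3:]  2  'fd'

n(n+1)/2 = 8·9/2 = 36
Σ LCP = 0 + 0 + 1 + 1 + 0 + 1 + 0 + 2 = 5
distinct = 36 − 5 = 31

31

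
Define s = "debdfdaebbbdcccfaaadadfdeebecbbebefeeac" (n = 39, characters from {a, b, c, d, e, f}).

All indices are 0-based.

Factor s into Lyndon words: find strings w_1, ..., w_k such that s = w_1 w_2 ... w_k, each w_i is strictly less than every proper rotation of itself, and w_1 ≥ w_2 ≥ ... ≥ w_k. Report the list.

["de", "bdfd", "aebbbdcccf", "aaadadfdeebecbbebefeeac"]

emit factor 1: 'de' (i=0, period=2)
emit factor 2: 'bdfd' (i=2, period=4)
emit factor 3: 'aebbbdcccf' (i=6, period=10)
emit factor 4: 'aaadadfdeebecbbebefeeac' (i=16, period=23)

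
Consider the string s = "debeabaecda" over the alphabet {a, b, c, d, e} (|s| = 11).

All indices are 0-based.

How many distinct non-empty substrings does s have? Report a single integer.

60

rank | idx | suffix
   0 |  10 | a
   1 |   4 | abaecda
   2 |   6 | aecda
   3 |   5 | baecda
   4 |   2 | beabaecda
   5 |   8 | cda
   6 |   9 | da
   7 |   0 | debeabaecda
   8 |   3 | eabaecda
   9 |   1 | ebeabaecda
  10 |   7 | ecda

SA = [10, 4, 6, 5, 2, 8, 9, 0, 3, 1, 7]
i: (SA[i-1],SA[i]) lcp shared
  1: (10,4) 1 'a'
  2: (4,6) 1 'a'
  3: (6,5) 0 ''
  4: (5,2) 1 'b'
  5: (2,8) 0 ''
  6: (8,9) 0 ''
  7: (9,0) 1 'd'
  8: (0,3) 0 ''
  9: (3,1) 1 'e'
  10: (1,7) 1 'e'

n(n+1)/2 = 11·12/2 = 66
Σ LCP = 0 + 1 + 1 + 0 + 1 + 0 + 0 + 1 + 0 + 1 + 1 = 6
distinct = 66 − 6 = 60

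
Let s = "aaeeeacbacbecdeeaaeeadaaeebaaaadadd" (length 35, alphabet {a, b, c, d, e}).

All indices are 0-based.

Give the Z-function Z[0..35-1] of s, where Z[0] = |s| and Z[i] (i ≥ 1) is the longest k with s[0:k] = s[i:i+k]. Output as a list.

[35, 1, 0, 0, 0, 1, 0, 0, 1, 0, 0, 0, 0, 0, 0, 0, 4, 1, 0, 0, 1, 0, 4, 1, 0, 0, 0, 2, 2, 2, 1, 0, 1, 0, 0]

Z[0]=35
i=1: fresh scan; Z[1]=1 scan→box=[1,2)
i=2: fresh scan; Z[2]=0
i=3: fresh scan; Z[3]=0
i=4: fresh scan; Z[4]=0
i=5: fresh scan; Z[5]=1 scan→box=[5,6)
i=6: fresh scan; Z[6]=0
i=7: fresh scan; Z[7]=0
i=8: fresh scan; Z[8]=1 scan→box=[8,9)
i=9: fresh scan; Z[9]=0
i=10: fresh scan; Z[10]=0
i=11: fresh scan; Z[11]=0
i=12: fresh scan; Z[12]=0
i=13: fresh scan; Z[13]=0
i=14: fresh scan; Z[14]=0
i=15: fresh scan; Z[15]=0
i=16: fresh scan; Z[16]=4 scan→box=[16,20)
i=17: min(r-i=3, Z[1]=1)=1; Z[17]=1
i=18: min(r-i=2, Z[2]=0)=0; Z[18]=0
i=19: min(r-i=1, Z[3]=0)=0; Z[19]=0
i=20: fresh scan; Z[20]=1 scan→box=[20,21)
i=21: fresh scan; Z[21]=0
i=22: fresh scan; Z[22]=4 scan→box=[22,26)
i=23: min(r-i=3, Z[1]=1)=1; Z[23]=1
i=24: min(r-i=2, Z[2]=0)=0; Z[24]=0
i=25: min(r-i=1, Z[3]=0)=0; Z[25]=0
i=26: fresh scan; Z[26]=0
i=27: fresh scan; Z[27]=2 scan→box=[27,29)
i=28: min(r-i=1, Z[1]=1)=1; Z[28]=2 scan→box=[28,30)
i=29: min(r-i=1, Z[1]=1)=1; Z[29]=2 scan→box=[29,31)
i=30: min(r-i=1, Z[1]=1)=1; Z[30]=1
i=31: fresh scan; Z[31]=0
i=32: fresh scan; Z[32]=1 scan→box=[32,33)
i=33: fresh scan; Z[33]=0
i=34: fresh scan; Z[34]=0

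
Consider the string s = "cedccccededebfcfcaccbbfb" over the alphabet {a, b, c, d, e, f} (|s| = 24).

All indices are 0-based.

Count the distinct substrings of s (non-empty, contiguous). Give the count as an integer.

270

sorted suffixes:
  #0 SA[0]=17  'accbbfb'
  #1 SA[1]=23  'b'
  #2 SA[2]=20  'bbfb'
  #3 SA[3]=21  'bfb'
  #4 SA[4]=12  'bfcfcaccbbfb'
  #5 SA[5]=16  'caccbbfb'
  #6 SA[6]=19  'cbbfb'
  #7 SA[7]=18  'ccbbfb'
  #8 SA[8]=3  'ccccededebfcfcaccbbfb'
  #9 SA[9]=4  'cccededebfcfcaccbbfb'
  #10 SA[10]=5  'ccededebfcfcaccbbfb'
  #11 SA[11]=0  'cedccccededebfcfcaccbbfb'
  #12 SA[12]=6  'cededebfcfcaccbbfb'
  #13 SA[13]=14  'cfcaccbbfb'
  #14 SA[14]=2  'dccccededebfcfcaccbbfb'
  #15 SA[15]=10  'debfcfcaccbbfb'
  #16 SA[16]=8  'dedebfcfcaccbbfb'
  #17 SA[17]=11  'ebfcfcaccbbfb'
  #18 SA[18]=1  'edccccededebfcfcaccbbfb'
  #19 SA[19]=9  'edebfcfcaccbbfb'
  #20 SA[20]=7  'ededebfcfcaccbbfb'
  #21 SA[21]=22  'fb'
  #22 SA[22]=15  'fcaccbbfb'
  #23 SA[23]=13  'fcfcaccbbfb'

SA = [17, 23, 20, 21, 12, 16, 19, 18, 3, 4, 5, 0, 6, 14, 2, 10, 8, 11, 1, 9, 7, 22, 15, 13]
[i] adj suffixes → lcp
  [1] 17/23 → 0 ('')
  [2] 23/20 → 1 ('b')
  [3] 20/21 → 1 ('b')
  [4] 21/12 → 2 ('bf')
  [5] 12/16 → 0 ('')
  [6] 16/19 → 1 ('c')
  [7] 19/18 → 1 ('c')
  [8] 18/3 → 2 ('cc')
  [9] 3/4 → 3 ('ccc')
  [10] 4/5 → 2 ('cc')
  [11] 5/0 → 1 ('c')
  [12] 0/6 → 3 ('ced')
  [13] 6/14 → 1 ('c')
  [14] 14/2 → 0 ('')
  [15] 2/10 → 1 ('d')
  [16] 10/8 → 2 ('de')
  [17] 8/11 → 0 ('')
  [18] 11/1 → 1 ('e')
  [19] 1/9 → 2 ('ed')
  [20] 9/7 → 3 ('ede')
  [21] 7/22 → 0 ('')
  [22] 22/15 → 1 ('f')
  [23] 15/13 → 2 ('fc')

n(n+1)/2 = 24·25/2 = 300
Σ LCP = 0 + 0 + 1 + 1 + 2 + 0 + 1 + 1 + 2 + 3 + 2 + 1 + 3 + 1 + 0 + 1 + 2 + 0 + 1 + 2 + 3 + 0 + 1 + 2 = 30
distinct = 300 − 30 = 270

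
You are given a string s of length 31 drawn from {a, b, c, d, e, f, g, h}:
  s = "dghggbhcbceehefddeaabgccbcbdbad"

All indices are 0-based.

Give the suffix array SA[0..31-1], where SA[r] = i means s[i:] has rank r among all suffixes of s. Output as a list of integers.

[18, 19, 29, 28, 24, 8, 26, 20, 5, 23, 7, 25, 22, 9, 30, 27, 15, 16, 0, 17, 10, 13, 11, 14, 4, 21, 3, 1, 6, 12, 2]

sorted suffixes:
  #0 SA[0]=18  'aabgccbcbdbad'
  #1 SA[1]=19  'abgccbcbdbad'
  #2 SA[2]=29  'ad'
  #3 SA[3]=28  'bad'
  #4 SA[4]=24  'bcbdbad'
  #5 SA[5]=8  'bceehefddeaabgccbcbdbad'
  #6 SA[6]=26  'bdbad'
  #7 SA[7]=20  'bgccbcbdbad'
  #8 SA[8]=5  'bhcbceehefddeaabgccbcbdbad'
  #9 SA[9]=23  'cbcbdbad'
  #10 SA[10]=7  'cbceehefddeaabgccbcbdbad'
  #11 SA[11]=25  'cbdbad'
  #12 SA[12]=22  'ccbcbdbad'
  #13 SA[13]=9  'ceehefddeaabgccbcbdbad'
  #14 SA[14]=30  'd'
  #15 SA[15]=27  'dbad'
  #16 SA[16]=15  'ddeaabgccbcbdbad'
  #17 SA[17]=16  'deaabgccbcbdbad'
  #18 SA[18]=0  'dghggbhcbceehefddeaabgccbcbdbad'
  #19 SA[19]=17  'eaabgccbcbdbad'
  #20 SA[20]=10  'eehefddeaabgccbcbdbad'
  #21 SA[21]=13  'efddeaabgccbcbdbad'
  #22 SA[22]=11  'ehefddeaabgccbcbdbad'
  #23 SA[23]=14  'fddeaabgccbcbdbad'
  #24 SA[24]=4  'gbhcbceehefddeaabgccbcbdbad'
  #25 SA[25]=21  'gccbcbdbad'
  #26 SA[26]=3  'ggbhcbceehefddeaabgccbcbdbad'
  #27 SA[27]=1  'ghggbhcbceehefddeaabgccbcbdbad'
  #28 SA[28]=6  'hcbceehefddeaabgccbcbdbad'
  #29 SA[29]=12  'hefddeaabgccbcbdbad'
  #30 SA[30]=2  'hggbhcbceehefddeaabgccbcbdbad'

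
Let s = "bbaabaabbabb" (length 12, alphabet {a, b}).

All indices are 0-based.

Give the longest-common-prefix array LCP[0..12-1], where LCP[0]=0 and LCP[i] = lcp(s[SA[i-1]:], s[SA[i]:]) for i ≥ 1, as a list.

[0, 3, 1, 2, 3, 0, 1, 4, 2, 1, 2, 3]

rank | idx | suffix
   0 |   2 | aabaabbabb
   1 |   5 | aabbabb
   2 |   3 | abaabbabb
   3 |   9 | abb
   4 |   6 | abbabb
   5 |  11 | b
   6 |   1 | baabaabbabb
   7 |   4 | baabbabb
   8 |   8 | babb
   9 |  10 | bb
  10 |   0 | bbaabaabbabb
  11 |   7 | bbabb

SA = [2, 5, 3, 9, 6, 11, 1, 4, 8, 10, 0, 7]
rank  pair      lcp
   1  s[2:],s[5:]  3  'aab'
   2  s[5:],s[3:]  1  'a'
   3  s[3:],s[9:]  2  'ab'
   4  s[9:],s[6:]  3  'abb'
   5  s[6:],s[11:]  0  ''
   6  s[11:],s[1:]  1  'b'
   7  s[1:],s[4:]  4  'baab'
   8  s[4:],s[8:]  2  'ba'
   9  s[8:],s[10:]  1  'b'
  10  s[10:],s[0:]  2  'bb'
  11  s[0:],s[7:]  3  'bba'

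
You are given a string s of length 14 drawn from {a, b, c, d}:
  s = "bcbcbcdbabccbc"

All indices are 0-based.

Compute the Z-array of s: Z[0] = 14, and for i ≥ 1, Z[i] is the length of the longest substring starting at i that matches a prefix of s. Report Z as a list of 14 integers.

[14, 0, 4, 0, 2, 0, 0, 1, 0, 2, 0, 0, 2, 0]

Z[0]=14
i=1: i≥r, start 0; Z[1]=0
i=2: i≥r, start 0; Z[2]=4 extend→box=[2,6)
i=3: min(r-i=3, Z[1]=0)=0; Z[3]=0
i=4: min(r-i=2, Z[2]=4)=2; Z[4]=2
i=5: min(r-i=1, Z[3]=0)=0; Z[5]=0
i=6: i≥r, start 0; Z[6]=0
i=7: i≥r, start 0; Z[7]=1 extend→box=[7,8)
i=8: i≥r, start 0; Z[8]=0
i=9: i≥r, start 0; Z[9]=2 extend→box=[9,11)
i=10: min(r-i=1, Z[1]=0)=0; Z[10]=0
i=11: i≥r, start 0; Z[11]=0
i=12: i≥r, start 0; Z[12]=2 extend→box=[12,14)
i=13: min(r-i=1, Z[1]=0)=0; Z[13]=0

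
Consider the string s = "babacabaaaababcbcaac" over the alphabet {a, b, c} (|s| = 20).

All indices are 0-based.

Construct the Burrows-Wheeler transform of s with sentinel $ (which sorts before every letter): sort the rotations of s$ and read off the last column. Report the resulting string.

rank  rotation               last
    0  $babacabaaaababcbcaac  c
    1  aaaababcbcaac$babacab  b
    2  aaababcbcaac$babacaba  a
    3  aababcbcaac$babacabaa  a
    4  aac$babacabaaaababcbc  c
    5  abaaaababcbcaac$babac  c
    6  ababcbcaac$babacabaaa  a
    7  abacabaaaababcbcaac$b  b
    8  abcbcaac$babacabaaaab  b
    9  ac$babacabaaaababcbca  a
   10  acabaaaababcbcaac$bab  b
   11  baaaababcbcaac$babaca  a
   12  babacabaaaababcbcaac$  $
   13  babcbcaac$babacabaaaa  a
   14  bacabaaaababcbcaac$ba  a
   15  bcaac$babacabaaaababc  c
   16  bcbcaac$babacabaaaaba  a
   17  c$babacabaaaababcbcaa  a
   18  caac$babacabaaaababcb  b
   19  cabaaaababcbcaac$baba  a
   20  cbcaac$babacabaaaabab  b

cbaaccabbaba$aacaabab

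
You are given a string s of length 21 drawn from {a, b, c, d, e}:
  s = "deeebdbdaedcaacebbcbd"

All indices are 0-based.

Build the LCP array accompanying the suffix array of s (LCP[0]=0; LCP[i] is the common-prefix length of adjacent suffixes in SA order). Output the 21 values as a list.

[0, 1, 1, 0, 1, 1, 2, 2, 0, 1, 1, 0, 1, 1, 1, 1, 0, 2, 1, 1, 2]

sorted suffixes:
  #0 SA[0]=12  'aacebbcbd'
  #1 SA[1]=13  'acebbcbd'
  #2 SA[2]=8  'aedcaacebbcbd'
  #3 SA[3]=16  'bbcbd'
  #4 SA[4]=17  'bcbd'
  #5 SA[5]=19  'bd'
  #6 SA[6]=6  'bdaedcaacebbcbd'
  #7 SA[7]=4  'bdbdaedcaacebbcbd'
  #8 SA[8]=11  'caacebbcbd'
  #9 SA[9]=18  'cbd'
  #10 SA[10]=14  'cebbcbd'
  #11 SA[11]=20  'd'
  #12 SA[12]=7  'daedcaacebbcbd'
  #13 SA[13]=5  'dbdaedcaacebbcbd'
  #14 SA[14]=10  'dcaacebbcbd'
  #15 SA[15]=0  'deeebdbdaedcaacebbcbd'
  #16 SA[16]=15  'ebbcbd'
  #17 SA[17]=3  'ebdbdaedcaacebbcbd'
  #18 SA[18]=9  'edcaacebbcbd'
  #19 SA[19]=2  'eebdbdaedcaacebbcbd'
  #20 SA[20]=1  'eeebdbdaedcaacebbcbd'

SA = [12, 13, 8, 16, 17, 19, 6, 4, 11, 18, 14, 20, 7, 5, 10, 0, 15, 3, 9, 2, 1]
i: (SA[i-1],SA[i]) lcp shared
  1: (12,13) 1 'a'
  2: (13,8) 1 'a'
  3: (8,16) 0 ''
  4: (16,17) 1 'b'
  5: (17,19) 1 'b'
  6: (19,6) 2 'bd'
  7: (6,4) 2 'bd'
  8: (4,11) 0 ''
  9: (11,18) 1 'c'
  10: (18,14) 1 'c'
  11: (14,20) 0 ''
  12: (20,7) 1 'd'
  13: (7,5) 1 'd'
  14: (5,10) 1 'd'
  15: (10,0) 1 'd'
  16: (0,15) 0 ''
  17: (15,3) 2 'eb'
  18: (3,9) 1 'e'
  19: (9,2) 1 'e'
  20: (2,1) 2 'ee'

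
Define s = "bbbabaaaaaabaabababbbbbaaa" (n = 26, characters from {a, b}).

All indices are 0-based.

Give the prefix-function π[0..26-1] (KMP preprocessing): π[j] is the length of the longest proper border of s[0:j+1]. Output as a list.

[0, 1, 2, 0, 1, 0, 0, 0, 0, 0, 0, 1, 0, 0, 1, 0, 1, 0, 1, 2, 3, 3, 3, 4, 0, 0]

π[0] = 0
j=1 s[j]='b': π[1]=1 (border 'b')
j=2 s[j]='b': π[2]=2 (border 'bb')
j=3 s[j]='a': k: 2→1→0; π[3]=0 (border '')
j=4 s[j]='b': π[4]=1 (border 'b')
j=5 s[j]='a': k: 1→0; π[5]=0 (border '')
j=6 s[j]='a': π[6]=0 (border '')
j=7 s[j]='a': π[7]=0 (border '')
j=8 s[j]='a': π[8]=0 (border '')
j=9 s[j]='a': π[9]=0 (border '')
j=10 s[j]='a': π[10]=0 (border '')
j=11 s[j]='b': π[11]=1 (border 'b')
j=12 s[j]='a': k: 1→0; π[12]=0 (border '')
j=13 s[j]='a': π[13]=0 (border '')
j=14 s[j]='b': π[14]=1 (border 'b')
j=15 s[j]='a': k: 1→0; π[15]=0 (border '')
j=16 s[j]='b': π[16]=1 (border 'b')
j=17 s[j]='a': k: 1→0; π[17]=0 (border '')
j=18 s[j]='b': π[18]=1 (border 'b')
j=19 s[j]='b': π[19]=2 (border 'bb')
j=20 s[j]='b': π[20]=3 (border 'bbb')
j=21 s[j]='b': k: 3→2; π[21]=3 (border 'bbb')
j=22 s[j]='b': k: 3→2; π[22]=3 (border 'bbb')
j=23 s[j]='a': π[23]=4 (border 'bbba')
j=24 s[j]='a': k: 4→0; π[24]=0 (border '')
j=25 s[j]='a': π[25]=0 (border '')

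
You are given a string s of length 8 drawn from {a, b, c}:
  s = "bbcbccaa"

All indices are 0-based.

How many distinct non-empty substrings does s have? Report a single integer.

30

sorted suffixes:
  #0 SA[0]=7  'a'
  #1 SA[1]=6  'aa'
  #2 SA[2]=0  'bbcbccaa'
  #3 SA[3]=1  'bcbccaa'
  #4 SA[4]=3  'bccaa'
  #5 SA[5]=5  'caa'
  #6 SA[6]=2  'cbccaa'
  #7 SA[7]=4  'ccaa'

SA = [7, 6, 0, 1, 3, 5, 2, 4]
rank  pair      lcp
   1  s[7:],s[6:]  1  'a'
   2  s[6:],s[0:]  0  ''
   3  s[0:],s[1:]  1  'b'
   4  s[1:],s[3:]  2  'bc'
   5  s[3:],s[5:]  0  ''
   6  s[5:],s[2:]  1  'c'
   7  s[2:],s[4:]  1  'c'

n(n+1)/2 = 8·9/2 = 36
Σ LCP = 0 + 1 + 0 + 1 + 2 + 0 + 1 + 1 = 6
distinct = 36 − 6 = 30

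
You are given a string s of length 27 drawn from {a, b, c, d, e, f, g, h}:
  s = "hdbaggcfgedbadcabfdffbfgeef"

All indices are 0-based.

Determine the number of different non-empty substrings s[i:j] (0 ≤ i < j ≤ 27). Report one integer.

352

sorted suffixes:
  #0 SA[0]=15  'abfdffbfgeef'
  #1 SA[1]=12  'adcabfdffbfgeef'
  #2 SA[2]=3  'aggcfgedbadcabfdffbfgeef'
  #3 SA[3]=11  'badcabfdffbfgeef'
  #4 SA[4]=2  'baggcfgedbadcabfdffbfgeef'
  #5 SA[5]=16  'bfdffbfgeef'
  #6 SA[6]=21  'bfgeef'
  #7 SA[7]=14  'cabfdffbfgeef'
  #8 SA[8]=6  'cfgedbadcabfdffbfgeef'
  #9 SA[9]=10  'dbadcabfdffbfgeef'
  #10 SA[10]=1  'dbaggcfgedbadcabfdffbfgeef'
  #11 SA[11]=13  'dcabfdffbfgeef'
  #12 SA[12]=18  'dffbfgeef'
  #13 SA[13]=9  'edbadcabfdffbfgeef'
  #14 SA[14]=24  'eef'
  #15 SA[15]=25  'ef'
  #16 SA[16]=26  'f'
  #17 SA[17]=20  'fbfgeef'
  #18 SA[18]=17  'fdffbfgeef'
  #19 SA[19]=19  'ffbfgeef'
  #20 SA[20]=7  'fgedbadcabfdffbfgeef'
  #21 SA[21]=22  'fgeef'
  #22 SA[22]=5  'gcfgedbadcabfdffbfgeef'
  #23 SA[23]=8  'gedbadcabfdffbfgeef'
  #24 SA[24]=23  'geef'
  #25 SA[25]=4  'ggcfgedbadcabfdffbfgeef'
  #26 SA[26]=0  'hdbaggcfgedbadcabfdffbfgeef'

SA = [15, 12, 3, 11, 2, 16, 21, 14, 6, 10, 1, 13, 18, 9, 24, 25, 26, 20, 17, 19, 7, 22, 5, 8, 23, 4, 0]
rank  pair      lcp
   1  s[15:],s[12:]  1  'a'
   2  s[12:],s[3:]  1  'a'
   3  s[3:],s[11:]  0  ''
   4  s[11:],s[2:]  2  'ba'
   5  s[2:],s[16:]  1  'b'
   6  s[16:],s[21:]  2  'bf'
   7  s[21:],s[14:]  0  ''
   8  s[14:],s[6:]  1  'c'
   9  s[6:],s[10:]  0  ''
  10  s[10:],s[1:]  3  'dba'
  11  s[1:],s[13:]  1  'd'
  12  s[13:],s[18:]  1  'd'
  13  s[18:],s[9:]  0  ''
  14  s[9:],s[24:]  1  'e'
  15  s[24:],s[25:]  1  'e'
  16  s[25:],s[26:]  0  ''
  17  s[26:],s[20:]  1  'f'
  18  s[20:],s[17:]  1  'f'
  19  s[17:],s[19:]  1  'f'
  20  s[19:],s[7:]  1  'f'
  21  s[7:],s[22:]  3  'fge'
  22  s[22:],s[5:]  0  ''
  23  s[5:],s[8:]  1  'g'
  24  s[8:],s[23:]  2  'ge'
  25  s[23:],s[4:]  1  'g'
  26  s[4:],s[0:]  0  ''

n(n+1)/2 = 27·28/2 = 378
Σ LCP = 0 + 1 + 1 + 0 + 2 + 1 + 2 + 0 + 1 + 0 + 3 + 1 + 1 + 0 + 1 + 1 + 0 + 1 + 1 + 1 + 1 + 3 + 0 + 1 + 2 + 1 + 0 = 26
distinct = 378 − 26 = 352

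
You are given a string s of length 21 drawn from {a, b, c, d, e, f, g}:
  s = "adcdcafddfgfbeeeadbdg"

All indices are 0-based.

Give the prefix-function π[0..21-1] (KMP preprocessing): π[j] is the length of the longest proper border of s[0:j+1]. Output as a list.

π[0] = 0
j=1 s[j]='d': π[1]=0 (border '')
j=2 s[j]='c': π[2]=0 (border '')
j=3 s[j]='d': π[3]=0 (border '')
j=4 s[j]='c': π[4]=0 (border '')
j=5 s[j]='a': π[5]=1 (border 'a')
j=6 s[j]='f': k: 1→0; π[6]=0 (border '')
j=7 s[j]='d': π[7]=0 (border '')
j=8 s[j]='d': π[8]=0 (border '')
j=9 s[j]='f': π[9]=0 (border '')
j=10 s[j]='g': π[10]=0 (border '')
j=11 s[j]='f': π[11]=0 (border '')
j=12 s[j]='b': π[12]=0 (border '')
j=13 s[j]='e': π[13]=0 (border '')
j=14 s[j]='e': π[14]=0 (border '')
j=15 s[j]='e': π[15]=0 (border '')
j=16 s[j]='a': π[16]=1 (border 'a')
j=17 s[j]='d': π[17]=2 (border 'ad')
j=18 s[j]='b': k: 2→0; π[18]=0 (border '')
j=19 s[j]='d': π[19]=0 (border '')
j=20 s[j]='g': π[20]=0 (border '')

[0, 0, 0, 0, 0, 1, 0, 0, 0, 0, 0, 0, 0, 0, 0, 0, 1, 2, 0, 0, 0]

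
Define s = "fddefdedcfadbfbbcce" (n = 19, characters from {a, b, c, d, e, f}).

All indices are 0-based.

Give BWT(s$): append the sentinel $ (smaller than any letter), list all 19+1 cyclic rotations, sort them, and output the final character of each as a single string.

rank  rotation              last
    0  $fddefdedcfadbfbbcce  e
    1  adbfbbcce$fddefdedcf  f
    2  bbcce$fddefdedcfadbf  f
    3  bcce$fddefdedcfadbfb  b
    4  bfbbcce$fddefdedcfad  d
    5  cce$fddefdedcfadbfbb  b
    6  ce$fddefdedcfadbfbbc  c
    7  cfadbfbbcce$fddefded  d
    8  dbfbbcce$fddefdedcfa  a
    9  dcfadbfbbcce$fddefde  e
   10  ddefdedcfadbfbbcce$f  f
   11  dedcfadbfbbcce$fddef  f
   12  defdedcfadbfbbcce$fd  d
   13  e$fddefdedcfadbfbbcc  c
   14  edcfadbfbbcce$fddefd  d
   15  efdedcfadbfbbcce$fdd  d
   16  fadbfbbcce$fddefdedc  c
   17  fbbcce$fddefdedcfadb  b
   18  fddefdedcfadbfbbcce$  $
   19  fdedcfadbfbbcce$fdde  e

effbdbcdaeffdcddcb$e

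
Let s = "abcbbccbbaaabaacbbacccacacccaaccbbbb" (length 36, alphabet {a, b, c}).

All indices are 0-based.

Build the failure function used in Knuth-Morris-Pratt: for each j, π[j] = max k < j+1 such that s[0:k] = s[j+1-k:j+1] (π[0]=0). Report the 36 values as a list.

[0, 0, 0, 0, 0, 0, 0, 0, 0, 1, 1, 1, 2, 1, 1, 0, 0, 0, 1, 0, 0, 0, 1, 0, 1, 0, 0, 0, 1, 1, 0, 0, 0, 0, 0, 0]

π[0] = 0
j=1 s[j]='b': π[1]=0 (border '')
j=2 s[j]='c': π[2]=0 (border '')
j=3 s[j]='b': π[3]=0 (border '')
j=4 s[j]='b': π[4]=0 (border '')
j=5 s[j]='c': π[5]=0 (border '')
j=6 s[j]='c': π[6]=0 (border '')
j=7 s[j]='b': π[7]=0 (border '')
j=8 s[j]='b': π[8]=0 (border '')
j=9 s[j]='a': π[9]=1 (border 'a')
j=10 s[j]='a': k: 1→0; π[10]=1 (border 'a')
j=11 s[j]='a': k: 1→0; π[11]=1 (border 'a')
j=12 s[j]='b': π[12]=2 (border 'ab')
j=13 s[j]='a': k: 2→0; π[13]=1 (border 'a')
j=14 s[j]='a': k: 1→0; π[14]=1 (border 'a')
j=15 s[j]='c': k: 1→0; π[15]=0 (border '')
j=16 s[j]='b': π[16]=0 (border '')
j=17 s[j]='b': π[17]=0 (border '')
j=18 s[j]='a': π[18]=1 (border 'a')
j=19 s[j]='c': k: 1→0; π[19]=0 (border '')
j=20 s[j]='c': π[20]=0 (border '')
j=21 s[j]='c': π[21]=0 (border '')
j=22 s[j]='a': π[22]=1 (border 'a')
j=23 s[j]='c': k: 1→0; π[23]=0 (border '')
j=24 s[j]='a': π[24]=1 (border 'a')
j=25 s[j]='c': k: 1→0; π[25]=0 (border '')
j=26 s[j]='c': π[26]=0 (border '')
j=27 s[j]='c': π[27]=0 (border '')
j=28 s[j]='a': π[28]=1 (border 'a')
j=29 s[j]='a': k: 1→0; π[29]=1 (border 'a')
j=30 s[j]='c': k: 1→0; π[30]=0 (border '')
j=31 s[j]='c': π[31]=0 (border '')
j=32 s[j]='b': π[32]=0 (border '')
j=33 s[j]='b': π[33]=0 (border '')
j=34 s[j]='b': π[34]=0 (border '')
j=35 s[j]='b': π[35]=0 (border '')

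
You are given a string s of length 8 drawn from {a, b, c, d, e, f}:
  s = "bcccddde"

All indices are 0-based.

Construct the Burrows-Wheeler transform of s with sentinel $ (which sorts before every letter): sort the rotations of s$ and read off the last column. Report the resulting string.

e$bcccddd

rank  rotation   last
    0  $bcccddde  e
    1  bcccddde$  $
    2  cccddde$b  b
    3  ccddde$bc  c
    4  cddde$bcc  c
    5  ddde$bccc  c
    6  dde$bcccd  d
    7  de$bcccdd  d
    8  e$bcccddd  d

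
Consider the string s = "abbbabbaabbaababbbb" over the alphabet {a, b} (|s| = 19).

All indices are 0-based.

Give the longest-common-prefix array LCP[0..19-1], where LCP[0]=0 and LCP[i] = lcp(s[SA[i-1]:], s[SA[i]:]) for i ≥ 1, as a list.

rank | idx | suffix
   0 |  11 | aababbbb
   1 |   7 | aabbaababbbb
   2 |  12 | ababbbb
   3 |   8 | abbaababbbb
   4 |   4 | abbaabbaababbbb
   5 |   0 | abbbabbaabbaababbbb
   6 |  14 | abbbb
   7 |  18 | b
   8 |  10 | baababbbb
   9 |   6 | baabbaababbbb
  10 |   3 | babbaabbaababbbb
  11 |  13 | babbbb
  12 |  17 | bb
  13 |   9 | bbaababbbb
  14 |   5 | bbaabbaababbbb
  15 |   2 | bbabbaabbaababbbb
  16 |  16 | bbb
  17 |   1 | bbbabbaabbaababbbb
  18 |  15 | bbbb

SA = [11, 7, 12, 8, 4, 0, 14, 18, 10, 6, 3, 13, 17, 9, 5, 2, 16, 1, 15]
rank  pair      lcp
   1  s[11:],s[7:]  3  'aab'
   2  s[7:],s[12:]  1  'a'
   3  s[12:],s[8:]  2  'ab'
   4  s[8:],s[4:]  6  'abbaab'
   5  s[4:],s[0:]  3  'abb'
   6  s[0:],s[14:]  4  'abbb'
   7  s[14:],s[18:]  0  ''
   8  s[18:],s[10:]  1  'b'
   9  s[10:],s[6:]  4  'baab'
  10  s[6:],s[3:]  2  'ba'
  11  s[3:],s[13:]  4  'babb'
  12  s[13:],s[17:]  1  'b'
  13  s[17:],s[9:]  2  'bb'
  14  s[9:],s[5:]  5  'bbaab'
  15  s[5:],s[2:]  3  'bba'
  16  s[2:],s[16:]  2  'bb'
  17  s[16:],s[1:]  3  'bbb'
  18  s[1:],s[15:]  3  'bbb'

[0, 3, 1, 2, 6, 3, 4, 0, 1, 4, 2, 4, 1, 2, 5, 3, 2, 3, 3]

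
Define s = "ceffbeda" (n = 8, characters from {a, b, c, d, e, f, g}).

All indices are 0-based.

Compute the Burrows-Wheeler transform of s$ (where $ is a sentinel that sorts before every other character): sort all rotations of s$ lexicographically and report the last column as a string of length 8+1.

adf$ebcfe

rank  rotation   last
    0  $ceffbeda  a
    1  a$ceffbed  d
    2  beda$ceff  f
    3  ceffbeda$  $
    4  da$ceffbe  e
    5  eda$ceffb  b
    6  effbeda$c  c
    7  fbeda$cef  f
    8  ffbeda$ce  e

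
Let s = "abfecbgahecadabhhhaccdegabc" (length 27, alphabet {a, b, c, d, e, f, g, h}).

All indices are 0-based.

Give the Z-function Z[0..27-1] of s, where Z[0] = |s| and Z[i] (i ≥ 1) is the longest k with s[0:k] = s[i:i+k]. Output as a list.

Z[0]=27
i=1: fresh scan; Z[1]=0
i=2: fresh scan; Z[2]=0
i=3: fresh scan; Z[3]=0
i=4: fresh scan; Z[4]=0
i=5: fresh scan; Z[5]=0
i=6: fresh scan; Z[6]=0
i=7: fresh scan; Z[7]=1 grow→box=[7,8)
i=8: fresh scan; Z[8]=0
i=9: fresh scan; Z[9]=0
i=10: fresh scan; Z[10]=0
i=11: fresh scan; Z[11]=1 grow→box=[11,12)
i=12: fresh scan; Z[12]=0
i=13: fresh scan; Z[13]=2 grow→box=[13,15)
i=14: min(r-i=1, Z[1]=0)=0; Z[14]=0
i=15: fresh scan; Z[15]=0
i=16: fresh scan; Z[16]=0
i=17: fresh scan; Z[17]=0
i=18: fresh scan; Z[18]=1 grow→box=[18,19)
i=19: fresh scan; Z[19]=0
i=20: fresh scan; Z[20]=0
i=21: fresh scan; Z[21]=0
i=22: fresh scan; Z[22]=0
i=23: fresh scan; Z[23]=0
i=24: fresh scan; Z[24]=2 grow→box=[24,26)
i=25: min(r-i=1, Z[1]=0)=0; Z[25]=0
i=26: fresh scan; Z[26]=0

[27, 0, 0, 0, 0, 0, 0, 1, 0, 0, 0, 1, 0, 2, 0, 0, 0, 0, 1, 0, 0, 0, 0, 0, 2, 0, 0]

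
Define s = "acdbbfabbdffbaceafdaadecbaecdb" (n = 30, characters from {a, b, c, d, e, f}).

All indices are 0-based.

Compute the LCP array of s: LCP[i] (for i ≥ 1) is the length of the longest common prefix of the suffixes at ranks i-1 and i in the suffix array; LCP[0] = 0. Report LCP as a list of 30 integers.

[0, 1, 1, 2, 1, 1, 1, 0, 1, 2, 1, 2, 1, 1, 0, 1, 3, 1, 0, 1, 2, 1, 1, 0, 1, 2, 0, 1, 1, 1]

rank | idx | suffix
   0 |  19 | aadecbaecdb
   1 |   6 | abbdffbaceafdaadecbaecdb
   2 |   0 | acdbbfabbdffbaceafdaadecbaecdb
   3 |  13 | aceafdaadecbaecdb
   4 |  20 | adecbaecdb
   5 |  25 | aecdb
   6 |  16 | afdaadecbaecdb
   7 |  29 | b
   8 |  12 | baceafdaadecbaecdb
   9 |  24 | baecdb
  10 |   7 | bbdffbaceafdaadecbaecdb
  11 |   3 | bbfabbdffbaceafdaadecbaecdb
  12 |   8 | bdffbaceafdaadecbaecdb
  13 |   4 | bfabbdffbaceafdaadecbaecdb
  14 |  23 | cbaecdb
  15 |  27 | cdb
  16 |   1 | cdbbfabbdffbaceafdaadecbaecdb
  17 |  14 | ceafdaadecbaecdb
  18 |  18 | daadecbaecdb
  19 |  28 | db
  20 |   2 | dbbfabbdffbaceafdaadecbaecdb
  21 |  21 | decbaecdb
  22 |   9 | dffbaceafdaadecbaecdb
  23 |  15 | eafdaadecbaecdb
  24 |  22 | ecbaecdb
  25 |  26 | ecdb
  26 |   5 | fabbdffbaceafdaadecbaecdb
  27 |  11 | fbaceafdaadecbaecdb
  28 |  17 | fdaadecbaecdb
  29 |  10 | ffbaceafdaadecbaecdb

SA = [19, 6, 0, 13, 20, 25, 16, 29, 12, 24, 7, 3, 8, 4, 23, 27, 1, 14, 18, 28, 2, 21, 9, 15, 22, 26, 5, 11, 17, 10]
i: (SA[i-1],SA[i]) lcp shared
  1: (19,6) 1 'a'
  2: (6,0) 1 'a'
  3: (0,13) 2 'ac'
  4: (13,20) 1 'a'
  5: (20,25) 1 'a'
  6: (25,16) 1 'a'
  7: (16,29) 0 ''
  8: (29,12) 1 'b'
  9: (12,24) 2 'ba'
  10: (24,7) 1 'b'
  11: (7,3) 2 'bb'
  12: (3,8) 1 'b'
  13: (8,4) 1 'b'
  14: (4,23) 0 ''
  15: (23,27) 1 'c'
  16: (27,1) 3 'cdb'
  17: (1,14) 1 'c'
  18: (14,18) 0 ''
  19: (18,28) 1 'd'
  20: (28,2) 2 'db'
  21: (2,21) 1 'd'
  22: (21,9) 1 'd'
  23: (9,15) 0 ''
  24: (15,22) 1 'e'
  25: (22,26) 2 'ec'
  26: (26,5) 0 ''
  27: (5,11) 1 'f'
  28: (11,17) 1 'f'
  29: (17,10) 1 'f'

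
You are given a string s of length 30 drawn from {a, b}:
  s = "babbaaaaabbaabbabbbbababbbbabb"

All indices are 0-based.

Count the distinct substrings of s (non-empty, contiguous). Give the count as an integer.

rank→(start, suffix):
  0 → (4, 'aaaaabbaabbabbbbababbbbabb')
  1 → (5, 'aaaabbaabbabbbbababbbbabb')
  2 → (6, 'aaabbaabbabbbbababbbbabb')
  3 → (7, 'aabbaabbabbbbababbbbabb')
  4 → (11, 'aabbabbbbababbbbabb')
  5 → (20, 'ababbbbabb')
  6 → (27, 'abb')
  7 → (1, 'abbaaaaabbaabbabbbbababbbbabb')
  8 → (8, 'abbaabbabbbbababbbbabb')
  9 → (12, 'abbabbbbababbbbabb')
  10 → (15, 'abbbbababbbbabb')
  11 → (22, 'abbbbabb')
  12 → (29, 'b')
  13 → (3, 'baaaaabbaabbabbbbababbbbabb')
  14 → (10, 'baabbabbbbababbbbabb')
  15 → (19, 'bababbbbabb')
  16 → (26, 'babb')
  17 → (0, 'babbaaaaabbaabbabbbbababbbbabb')
  18 → (14, 'babbbbababbbbabb')
  19 → (21, 'babbbbabb')
  20 → (28, 'bb')
  21 → (2, 'bbaaaaabbaabbabbbbababbbbabb')
  22 → (9, 'bbaabbabbbbababbbbabb')
  23 → (18, 'bbababbbbabb')
  24 → (25, 'bbabb')
  25 → (13, 'bbabbbbababbbbabb')
  26 → (17, 'bbbababbbbabb')
  27 → (24, 'bbbabb')
  28 → (16, 'bbbbababbbbabb')
  29 → (23, 'bbbbabb')

SA = [4, 5, 6, 7, 11, 20, 27, 1, 8, 12, 15, 22, 29, 3, 10, 19, 26, 0, 14, 21, 28, 2, 9, 18, 25, 13, 17, 24, 16, 23]
[i] adj suffixes → lcp
  [1] 4/5 → 4 ('aaaa')
  [2] 5/6 → 3 ('aaa')
  [3] 6/7 → 2 ('aa')
  [4] 7/11 → 5 ('aabba')
  [5] 11/20 → 1 ('a')
  [6] 20/27 → 2 ('ab')
  [7] 27/1 → 3 ('abb')
  [8] 1/8 → 5 ('abbaa')
  [9] 8/12 → 4 ('abba')
  [10] 12/15 → 3 ('abb')
  [11] 15/22 → 7 ('abbbbab')
  [12] 22/29 → 0 ('')
  [13] 29/3 → 1 ('b')
  [14] 3/10 → 3 ('baa')
  [15] 10/19 → 2 ('ba')
  [16] 19/26 → 3 ('bab')
  [17] 26/0 → 4 ('babb')
  [18] 0/14 → 4 ('babb')
  [19] 14/21 → 8 ('babbbbab')
  [20] 21/28 → 1 ('b')
  [21] 28/2 → 2 ('bb')
  [22] 2/9 → 4 ('bbaa')
  [23] 9/18 → 3 ('bba')
  [24] 18/25 → 4 ('bbab')
  [25] 25/13 → 5 ('bbabb')
  [26] 13/17 → 2 ('bb')
  [27] 17/24 → 5 ('bbbab')
  [28] 24/16 → 3 ('bbb')
  [29] 16/23 → 6 ('bbbbab')

n(n+1)/2 = 30·31/2 = 465
Σ LCP = 0 + 4 + 3 + 2 + 5 + 1 + 2 + 3 + 5 + 4 + 3 + 7 + 0 + 1 + 3 + 2 + 3 + 4 + 4 + 8 + 1 + 2 + 4 + 3 + 4 + 5 + 2 + 5 + 3 + 6 = 99
distinct = 465 − 99 = 366

366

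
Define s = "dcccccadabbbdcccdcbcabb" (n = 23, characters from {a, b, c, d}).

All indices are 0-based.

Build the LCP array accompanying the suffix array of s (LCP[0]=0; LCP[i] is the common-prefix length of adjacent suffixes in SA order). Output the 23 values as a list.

[0, 3, 1, 0, 1, 2, 2, 1, 1, 0, 2, 1, 1, 2, 3, 4, 3, 2, 1, 0, 1, 2, 4]

rank | idx | suffix
   0 |  20 | abb
   1 |   8 | abbbdcccdcbcabb
   2 |   6 | adabbbdcccdcbcabb
   3 |  22 | b
   4 |  21 | bb
   5 |   9 | bbbdcccdcbcabb
   6 |  10 | bbdcccdcbcabb
   7 |  18 | bcabb
   8 |  11 | bdcccdcbcabb
   9 |  19 | cabb
  10 |   5 | cadabbbdcccdcbcabb
  11 |  17 | cbcabb
  12 |   4 | ccadabbbdcccdcbcabb
  13 |   3 | cccadabbbdcccdcbcabb
  14 |   2 | ccccadabbbdcccdcbcabb
  15 |   1 | cccccadabbbdcccdcbcabb
  16 |  13 | cccdcbcabb
  17 |  14 | ccdcbcabb
  18 |  15 | cdcbcabb
  19 |   7 | dabbbdcccdcbcabb
  20 |  16 | dcbcabb
  21 |   0 | dcccccadabbbdcccdcbcabb
  22 |  12 | dcccdcbcabb

SA = [20, 8, 6, 22, 21, 9, 10, 18, 11, 19, 5, 17, 4, 3, 2, 1, 13, 14, 15, 7, 16, 0, 12]
rank  pair      lcp
   1  s[20:],s[8:]  3  'abb'
   2  s[8:],s[6:]  1  'a'
   3  s[6:],s[22:]  0  ''
   4  s[22:],s[21:]  1  'b'
   5  s[21:],s[9:]  2  'bb'
   6  s[9:],s[10:]  2  'bb'
   7  s[10:],s[18:]  1  'b'
   8  s[18:],s[11:]  1  'b'
   9  s[11:],s[19:]  0  ''
  10  s[19:],s[5:]  2  'ca'
  11  s[5:],s[17:]  1  'c'
  12  s[17:],s[4:]  1  'c'
  13  s[4:],s[3:]  2  'cc'
  14  s[3:],s[2:]  3  'ccc'
  15  s[2:],s[1:]  4  'cccc'
  16  s[1:],s[13:]  3  'ccc'
  17  s[13:],s[14:]  2  'cc'
  18  s[14:],s[15:]  1  'c'
  19  s[15:],s[7:]  0  ''
  20  s[7:],s[16:]  1  'd'
  21  s[16:],s[0:]  2  'dc'
  22  s[0:],s[12:]  4  'dccc'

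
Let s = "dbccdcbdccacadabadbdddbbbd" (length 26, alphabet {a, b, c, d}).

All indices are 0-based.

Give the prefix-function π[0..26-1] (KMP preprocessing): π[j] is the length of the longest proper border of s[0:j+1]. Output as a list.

[0, 0, 0, 0, 1, 0, 0, 1, 0, 0, 0, 0, 0, 1, 0, 0, 0, 1, 2, 1, 1, 1, 2, 0, 0, 1]

π[0] = 0
j=1 s[j]='b': π[1]=0 (border '')
j=2 s[j]='c': π[2]=0 (border '')
j=3 s[j]='c': π[3]=0 (border '')
j=4 s[j]='d': π[4]=1 (border 'd')
j=5 s[j]='c': k: 1→0; π[5]=0 (border '')
j=6 s[j]='b': π[6]=0 (border '')
j=7 s[j]='d': π[7]=1 (border 'd')
j=8 s[j]='c': k: 1→0; π[8]=0 (border '')
j=9 s[j]='c': π[9]=0 (border '')
j=10 s[j]='a': π[10]=0 (border '')
j=11 s[j]='c': π[11]=0 (border '')
j=12 s[j]='a': π[12]=0 (border '')
j=13 s[j]='d': π[13]=1 (border 'd')
j=14 s[j]='a': k: 1→0; π[14]=0 (border '')
j=15 s[j]='b': π[15]=0 (border '')
j=16 s[j]='a': π[16]=0 (border '')
j=17 s[j]='d': π[17]=1 (border 'd')
j=18 s[j]='b': π[18]=2 (border 'db')
j=19 s[j]='d': k: 2→0; π[19]=1 (border 'd')
j=20 s[j]='d': k: 1→0; π[20]=1 (border 'd')
j=21 s[j]='d': k: 1→0; π[21]=1 (border 'd')
j=22 s[j]='b': π[22]=2 (border 'db')
j=23 s[j]='b': k: 2→0; π[23]=0 (border '')
j=24 s[j]='b': π[24]=0 (border '')
j=25 s[j]='d': π[25]=1 (border 'd')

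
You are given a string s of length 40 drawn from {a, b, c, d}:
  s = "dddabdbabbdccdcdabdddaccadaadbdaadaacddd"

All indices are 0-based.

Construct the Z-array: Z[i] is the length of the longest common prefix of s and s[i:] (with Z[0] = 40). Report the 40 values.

[40, 2, 1, 0, 0, 1, 0, 0, 0, 0, 1, 0, 0, 1, 0, 1, 0, 0, 4, 2, 1, 0, 0, 0, 0, 1, 0, 0, 1, 0, 1, 0, 0, 1, 0, 0, 0, 3, 2, 1]

Z[0]=40
i=1: i≥r, start 0; Z[1]=2 scan→box=[1,3)
i=2: min(r-i=1, Z[1]=2)=1; Z[2]=1
i=3: i≥r, start 0; Z[3]=0
i=4: i≥r, start 0; Z[4]=0
i=5: i≥r, start 0; Z[5]=1 scan→box=[5,6)
i=6: i≥r, start 0; Z[6]=0
i=7: i≥r, start 0; Z[7]=0
i=8: i≥r, start 0; Z[8]=0
i=9: i≥r, start 0; Z[9]=0
i=10: i≥r, start 0; Z[10]=1 scan→box=[10,11)
i=11: i≥r, start 0; Z[11]=0
i=12: i≥r, start 0; Z[12]=0
i=13: i≥r, start 0; Z[13]=1 scan→box=[13,14)
i=14: i≥r, start 0; Z[14]=0
i=15: i≥r, start 0; Z[15]=1 scan→box=[15,16)
i=16: i≥r, start 0; Z[16]=0
i=17: i≥r, start 0; Z[17]=0
i=18: i≥r, start 0; Z[18]=4 scan→box=[18,22)
i=19: min(r-i=3, Z[1]=2)=2; Z[19]=2
i=20: min(r-i=2, Z[2]=1)=1; Z[20]=1
i=21: min(r-i=1, Z[3]=0)=0; Z[21]=0
i=22: i≥r, start 0; Z[22]=0
i=23: i≥r, start 0; Z[23]=0
i=24: i≥r, start 0; Z[24]=0
i=25: i≥r, start 0; Z[25]=1 scan→box=[25,26)
i=26: i≥r, start 0; Z[26]=0
i=27: i≥r, start 0; Z[27]=0
i=28: i≥r, start 0; Z[28]=1 scan→box=[28,29)
i=29: i≥r, start 0; Z[29]=0
i=30: i≥r, start 0; Z[30]=1 scan→box=[30,31)
i=31: i≥r, start 0; Z[31]=0
i=32: i≥r, start 0; Z[32]=0
i=33: i≥r, start 0; Z[33]=1 scan→box=[33,34)
i=34: i≥r, start 0; Z[34]=0
i=35: i≥r, start 0; Z[35]=0
i=36: i≥r, start 0; Z[36]=0
i=37: i≥r, start 0; Z[37]=3 scan→box=[37,40)
i=38: min(r-i=2, Z[1]=2)=2; Z[38]=2
i=39: min(r-i=1, Z[2]=1)=1; Z[39]=1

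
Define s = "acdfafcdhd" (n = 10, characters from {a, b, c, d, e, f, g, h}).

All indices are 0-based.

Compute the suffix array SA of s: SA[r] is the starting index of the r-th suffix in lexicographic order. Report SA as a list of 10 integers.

rank | idx | suffix
   0 |   0 | acdfafcdhd
   1 |   4 | afcdhd
   2 |   1 | cdfafcdhd
   3 |   6 | cdhd
   4 |   9 | d
   5 |   2 | dfafcdhd
   6 |   7 | dhd
   7 |   3 | fafcdhd
   8 |   5 | fcdhd
   9 |   8 | hd

[0, 4, 1, 6, 9, 2, 7, 3, 5, 8]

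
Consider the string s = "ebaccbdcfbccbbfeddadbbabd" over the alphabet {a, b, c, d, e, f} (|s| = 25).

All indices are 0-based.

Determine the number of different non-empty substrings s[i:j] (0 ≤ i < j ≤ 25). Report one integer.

300

rank→(start, suffix):
  0 → (22, 'abd')
  1 → (2, 'accbdcfbccbbfeddadbbabd')
  2 → (18, 'adbbabd')
  3 → (21, 'babd')
  4 → (1, 'baccbdcfbccbbfeddadbbabd')
  5 → (20, 'bbabd')
  6 → (12, 'bbfeddadbbabd')
  7 → (9, 'bccbbfeddadbbabd')
  8 → (23, 'bd')
  9 → (5, 'bdcfbccbbfeddadbbabd')
  10 → (13, 'bfeddadbbabd')
  11 → (11, 'cbbfeddadbbabd')
  12 → (4, 'cbdcfbccbbfeddadbbabd')
  13 → (10, 'ccbbfeddadbbabd')
  14 → (3, 'ccbdcfbccbbfeddadbbabd')
  15 → (7, 'cfbccbbfeddadbbabd')
  16 → (24, 'd')
  17 → (17, 'dadbbabd')
  18 → (19, 'dbbabd')
  19 → (6, 'dcfbccbbfeddadbbabd')
  20 → (16, 'ddadbbabd')
  21 → (0, 'ebaccbdcfbccbbfeddadbbabd')
  22 → (15, 'eddadbbabd')
  23 → (8, 'fbccbbfeddadbbabd')
  24 → (14, 'feddadbbabd')

SA = [22, 2, 18, 21, 1, 20, 12, 9, 23, 5, 13, 11, 4, 10, 3, 7, 24, 17, 19, 6, 16, 0, 15, 8, 14]
i: (SA[i-1],SA[i]) lcp shared
  1: (22,2) 1 'a'
  2: (2,18) 1 'a'
  3: (18,21) 0 ''
  4: (21,1) 2 'ba'
  5: (1,20) 1 'b'
  6: (20,12) 2 'bb'
  7: (12,9) 1 'b'
  8: (9,23) 1 'b'
  9: (23,5) 2 'bd'
  10: (5,13) 1 'b'
  11: (13,11) 0 ''
  12: (11,4) 2 'cb'
  13: (4,10) 1 'c'
  14: (10,3) 3 'ccb'
  15: (3,7) 1 'c'
  16: (7,24) 0 ''
  17: (24,17) 1 'd'
  18: (17,19) 1 'd'
  19: (19,6) 1 'd'
  20: (6,16) 1 'd'
  21: (16,0) 0 ''
  22: (0,15) 1 'e'
  23: (15,8) 0 ''
  24: (8,14) 1 'f'

n(n+1)/2 = 25·26/2 = 325
Σ LCP = 0 + 1 + 1 + 0 + 2 + 1 + 2 + 1 + 1 + 2 + 1 + 0 + 2 + 1 + 3 + 1 + 0 + 1 + 1 + 1 + 1 + 0 + 1 + 0 + 1 = 25
distinct = 325 − 25 = 300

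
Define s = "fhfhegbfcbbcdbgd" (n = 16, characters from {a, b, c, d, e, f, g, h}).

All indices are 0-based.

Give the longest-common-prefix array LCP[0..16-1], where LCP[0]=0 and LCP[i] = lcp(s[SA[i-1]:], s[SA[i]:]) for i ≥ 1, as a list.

[0, 1, 1, 1, 0, 1, 0, 1, 0, 0, 1, 2, 0, 1, 0, 1]

rank | idx | suffix
   0 |   9 | bbcdbgd
   1 |  10 | bcdbgd
   2 |   6 | bfcbbcdbgd
   3 |  13 | bgd
   4 |   8 | cbbcdbgd
   5 |  11 | cdbgd
   6 |  15 | d
   7 |  12 | dbgd
   8 |   4 | egbfcbbcdbgd
   9 |   7 | fcbbcdbgd
  10 |   2 | fhegbfcbbcdbgd
  11 |   0 | fhfhegbfcbbcdbgd
  12 |   5 | gbfcbbcdbgd
  13 |  14 | gd
  14 |   3 | hegbfcbbcdbgd
  15 |   1 | hfhegbfcbbcdbgd

SA = [9, 10, 6, 13, 8, 11, 15, 12, 4, 7, 2, 0, 5, 14, 3, 1]
[i] adj suffixes → lcp
  [1] 9/10 → 1 ('b')
  [2] 10/6 → 1 ('b')
  [3] 6/13 → 1 ('b')
  [4] 13/8 → 0 ('')
  [5] 8/11 → 1 ('c')
  [6] 11/15 → 0 ('')
  [7] 15/12 → 1 ('d')
  [8] 12/4 → 0 ('')
  [9] 4/7 → 0 ('')
  [10] 7/2 → 1 ('f')
  [11] 2/0 → 2 ('fh')
  [12] 0/5 → 0 ('')
  [13] 5/14 → 1 ('g')
  [14] 14/3 → 0 ('')
  [15] 3/1 → 1 ('h')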